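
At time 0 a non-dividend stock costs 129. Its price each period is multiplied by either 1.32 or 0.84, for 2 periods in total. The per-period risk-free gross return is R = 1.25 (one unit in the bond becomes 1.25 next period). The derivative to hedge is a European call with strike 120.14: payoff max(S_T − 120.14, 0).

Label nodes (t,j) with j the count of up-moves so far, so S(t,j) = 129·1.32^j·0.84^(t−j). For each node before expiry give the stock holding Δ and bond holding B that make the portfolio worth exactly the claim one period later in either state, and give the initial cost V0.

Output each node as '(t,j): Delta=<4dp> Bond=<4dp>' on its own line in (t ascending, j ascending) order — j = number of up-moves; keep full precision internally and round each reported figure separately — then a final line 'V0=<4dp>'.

(0,0): Delta=0.9451 Bond=-69.4161
(1,0): Delta=0.4402 Bond=-32.0533
(1,1): Delta=1.0000 Bond=-96.1120
V0=52.5067

The replicating-portfolio and risk-neutral prices coincide; use p* = (1.25−0.84)/(1.32−0.84) = 0.8542 for the latter.
Terminal values V(2,·): V(2,0)=0.0000, V(2,1)=22.8952, V(2,2)=104.6296
(1,0): S=108.3600. Δ = (V_up−V_dn)/(S_up−S_dn) = (22.8952−0.0000)/(143.0352−91.0224) = 0.4402. V = [p*·22.8952 + (1−p*)·0.0000]/1.25 = 15.6451. B = V − Δ·S = -32.0533.
(1,1): S=170.2800. Δ = (V_up−V_dn)/(S_up−S_dn) = (104.6296−22.8952)/(224.7696−143.0352) = 1.0000. V = [p*·104.6296 + (1−p*)·22.8952]/1.25 = 74.1680. B = V − Δ·S = -96.1120.
(0,0): S=129.0000. Δ = (V_up−V_dn)/(S_up−S_dn) = (74.1680−15.6451)/(170.2800−108.3600) = 0.9451. V = [p*·74.1680 + (1−p*)·15.6451]/1.25 = 52.5067. B = V − Δ·S = -69.4161.
Check: Δ(0,0)·S0 + B(0,0) = 52.5067 = V0.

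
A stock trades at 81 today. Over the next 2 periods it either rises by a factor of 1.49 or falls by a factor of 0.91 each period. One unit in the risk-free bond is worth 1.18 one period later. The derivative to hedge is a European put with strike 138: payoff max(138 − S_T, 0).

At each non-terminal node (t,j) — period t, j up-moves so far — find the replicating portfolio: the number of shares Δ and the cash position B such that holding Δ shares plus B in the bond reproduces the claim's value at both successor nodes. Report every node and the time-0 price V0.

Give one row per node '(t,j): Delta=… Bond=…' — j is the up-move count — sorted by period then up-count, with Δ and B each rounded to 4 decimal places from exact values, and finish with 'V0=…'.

(0,0): Delta=-0.6488 Bond=77.1686
(1,0): Delta=-1.0000 Bond=116.9492
(1,1): Delta=-0.4025 Bond=61.3332
V0=24.6194

Since d<R<u, set p* = (R−d)/(u−d) = 0.4655; price each node as the discounted p*-expectation of its children.
Payoff layer (t=2): V(2,0)=70.9239, V(2,1)=28.1721, V(2,2)=0.0000
Node (1,0) S=73.7100: V=(p*·28.1721+(1−p*)·70.9239)/1.18=43.2392; Δ=(28.1721−70.9239)/(109.8279−67.0761)=-1.0000; B=V−Δ·S=116.9492
Node (1,1) S=120.6900: V=(p*·0.0000+(1−p*)·28.1721)/1.18=12.7606; Δ=(0.0000−28.1721)/(179.8281−109.8279)=-0.4025; B=V−Δ·S=61.3332
Node (0,0) S=81.0000: V=(p*·12.7606+(1−p*)·43.2392)/1.18=24.6194; Δ=(12.7606−43.2392)/(120.6900−73.7100)=-0.6488; B=V−Δ·S=77.1686
Check: Δ(0,0)·S0 + B(0,0) = 24.6194 = V0.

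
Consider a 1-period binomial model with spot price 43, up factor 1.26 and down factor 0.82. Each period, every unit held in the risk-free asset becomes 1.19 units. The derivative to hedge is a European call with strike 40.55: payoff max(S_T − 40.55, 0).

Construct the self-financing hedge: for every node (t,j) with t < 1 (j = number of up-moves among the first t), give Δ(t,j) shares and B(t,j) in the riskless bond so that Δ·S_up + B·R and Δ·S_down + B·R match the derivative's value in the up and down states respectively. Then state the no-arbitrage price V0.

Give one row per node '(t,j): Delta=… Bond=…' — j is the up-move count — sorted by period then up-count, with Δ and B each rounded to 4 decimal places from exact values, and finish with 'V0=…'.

(0,0): Delta=0.7204 Bond=-21.3457
V0=9.6316

Since d<R<u, set p* = (R−d)/(u−d) = 0.8409; price each node as the discounted p*-expectation of its children.
Payoff layer (t=1): V(1,0)=0.0000, V(1,1)=13.6300
  t=0,j=0: stock 43.0000 → up 54.1800 (V=13.6300), down 35.2600 (V=0.0000). Price 9.6316; hedge Δ=0.7204, bond B=-21.3457.
The time-0 hedge costs 9.6316, which is the no-arbitrage price.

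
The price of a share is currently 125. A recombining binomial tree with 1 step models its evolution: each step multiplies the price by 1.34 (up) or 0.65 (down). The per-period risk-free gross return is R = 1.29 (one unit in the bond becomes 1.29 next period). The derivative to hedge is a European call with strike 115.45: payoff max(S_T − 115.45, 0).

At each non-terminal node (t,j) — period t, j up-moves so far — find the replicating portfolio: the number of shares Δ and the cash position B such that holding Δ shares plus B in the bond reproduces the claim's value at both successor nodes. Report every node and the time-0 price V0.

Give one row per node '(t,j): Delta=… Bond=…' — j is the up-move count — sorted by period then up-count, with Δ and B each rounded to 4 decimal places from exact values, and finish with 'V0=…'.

Since d<R<u, set p* = (R−d)/(u−d) = 0.9275; price each node as the discounted p*-expectation of its children.
Terminal values V(1,·): V(1,0)=0.0000, V(1,1)=52.0500
(0,0): S=125.0000. Δ = (V_up−V_dn)/(S_up−S_dn) = (52.0500−0.0000)/(167.5000−81.2500) = 0.6035. V = [p*·52.0500 + (1−p*)·0.0000]/1.29 = 37.4250. B = V − Δ·S = -38.0098.
Each (Δ,B) replicates both successor values, so the strategy is self-financing and V0 is arbitrage-free.

(0,0): Delta=0.6035 Bond=-38.0098
V0=37.4250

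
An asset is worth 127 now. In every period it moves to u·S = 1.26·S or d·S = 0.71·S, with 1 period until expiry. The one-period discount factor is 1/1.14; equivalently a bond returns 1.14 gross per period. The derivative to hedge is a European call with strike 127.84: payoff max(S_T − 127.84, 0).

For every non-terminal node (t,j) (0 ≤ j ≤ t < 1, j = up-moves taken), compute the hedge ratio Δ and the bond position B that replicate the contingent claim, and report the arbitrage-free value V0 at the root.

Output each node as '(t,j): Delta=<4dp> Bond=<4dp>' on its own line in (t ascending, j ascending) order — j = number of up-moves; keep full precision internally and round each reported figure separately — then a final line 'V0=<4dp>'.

(0,0): Delta=0.4607 Bond=-36.4399
V0=22.0692

The replicating-portfolio and risk-neutral prices coincide; use p* = (1.14−0.71)/(1.26−0.71) = 0.7818 for the latter.
Payoff layer (t=1): V(1,0)=0.0000, V(1,1)=32.1800
(0,0): S=127.0000. Δ = (V_up−V_dn)/(S_up−S_dn) = (32.1800−0.0000)/(160.0200−90.1700) = 0.4607. V = [p*·32.1800 + (1−p*)·0.0000]/1.14 = 22.0692. B = V − Δ·S = -36.4399.
Self-financing check: at every node Δ·S+B equals the discounted successor values.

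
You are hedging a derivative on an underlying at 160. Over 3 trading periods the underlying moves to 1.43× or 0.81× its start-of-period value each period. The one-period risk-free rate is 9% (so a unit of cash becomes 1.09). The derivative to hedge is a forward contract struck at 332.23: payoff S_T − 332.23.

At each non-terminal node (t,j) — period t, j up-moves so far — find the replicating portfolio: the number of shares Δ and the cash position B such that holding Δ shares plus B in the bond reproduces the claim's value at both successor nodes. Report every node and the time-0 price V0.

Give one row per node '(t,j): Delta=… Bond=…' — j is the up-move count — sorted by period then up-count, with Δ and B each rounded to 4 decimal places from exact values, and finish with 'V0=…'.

(0,0): Delta=1.0000 Bond=-256.5425
(1,0): Delta=1.0000 Bond=-279.6313
(1,1): Delta=1.0000 Bond=-279.6313
(2,0): Delta=1.0000 Bond=-304.7982
(2,1): Delta=1.0000 Bond=-304.7982
(2,2): Delta=1.0000 Bond=-304.7982
V0=-96.5425

Under the risk-neutral measure, an up-move has probability p* = (R−d)/(u−d) = 0.4516 and values discount at R = 1.09.
At expiry t=3: V(3,0)=-247.1994, V(3,1)=-182.1143, V(3,2)=-67.2110, V(3,3)=135.6431
(2,0): S=104.9760. Δ = (V_up−V_dn)/(S_up−S_dn) = (-182.1143−-247.1994)/(150.1157−85.0306) = 1.0000. V = [p*·-182.1143 + (1−p*)·-247.1994]/1.09 = -199.8222. B = V − Δ·S = -304.7982.
(2,1): S=185.3280. Δ = (V_up−V_dn)/(S_up−S_dn) = (-67.2110−-182.1143)/(265.0190−150.1157) = 1.0000. V = [p*·-67.2110 + (1−p*)·-182.1143]/1.09 = -119.4702. B = V − Δ·S = -304.7982.
(2,2): S=327.1840. Δ = (V_up−V_dn)/(S_up−S_dn) = (135.6431−-67.2110)/(467.8731−265.0190) = 1.0000. V = [p*·135.6431 + (1−p*)·-67.2110]/1.09 = 22.3858. B = V − Δ·S = -304.7982.
(1,0): S=129.6000. Δ = (V_up−V_dn)/(S_up−S_dn) = (-119.4702−-199.8222)/(185.3280−104.9760) = 1.0000. V = [p*·-119.4702 + (1−p*)·-199.8222]/1.09 = -150.0313. B = V − Δ·S = -279.6313.
(1,1): S=228.8000. Δ = (V_up−V_dn)/(S_up−S_dn) = (22.3858−-119.4702)/(327.1840−185.3280) = 1.0000. V = [p*·22.3858 + (1−p*)·-119.4702]/1.09 = -50.8313. B = V − Δ·S = -279.6313.
(0,0): S=160.0000. Δ = (V_up−V_dn)/(S_up−S_dn) = (-50.8313−-150.0313)/(228.8000−129.6000) = 1.0000. V = [p*·-50.8313 + (1−p*)·-150.0313]/1.09 = -96.5425. B = V − Δ·S = -256.5425.
Root portfolio cost Δ·160+B reproduces V0=-96.5425.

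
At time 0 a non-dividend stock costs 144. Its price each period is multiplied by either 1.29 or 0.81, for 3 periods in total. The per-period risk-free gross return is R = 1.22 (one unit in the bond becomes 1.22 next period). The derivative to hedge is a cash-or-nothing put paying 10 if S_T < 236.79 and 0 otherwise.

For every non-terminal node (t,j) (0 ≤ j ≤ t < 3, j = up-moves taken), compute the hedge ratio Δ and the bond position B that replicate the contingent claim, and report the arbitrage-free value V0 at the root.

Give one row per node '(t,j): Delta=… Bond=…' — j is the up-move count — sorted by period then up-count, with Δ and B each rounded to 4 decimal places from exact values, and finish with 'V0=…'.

The replicating-portfolio and risk-neutral prices coincide; use p* = (1.22−0.81)/(1.29−0.81) = 0.8542 for the latter.
At expiry t=3: V(3,0)=10.0000, V(3,1)=10.0000, V(3,2)=10.0000, V(3,3)=0.0000
Node (2,0) S=94.4784: V=(p*·10.0000+(1−p*)·10.0000)/1.22=8.1967; Δ=(10.0000−10.0000)/(121.8771−76.5275)=0.0000; B=V−Δ·S=8.1967
Node (2,1) S=150.4656: V=(p*·10.0000+(1−p*)·10.0000)/1.22=8.1967; Δ=(10.0000−10.0000)/(194.1006−121.8771)=0.0000; B=V−Δ·S=8.1967
Node (2,2) S=239.6304: V=(p*·0.0000+(1−p*)·10.0000)/1.22=1.1954; Δ=(0.0000−10.0000)/(309.1232−194.1006)=-0.0869; B=V−Δ·S=22.0287
Node (1,0) S=116.6400: V=(p*·8.1967+(1−p*)·8.1967)/1.22=6.7186; Δ=(8.1967−8.1967)/(150.4656−94.4784)=0.0000; B=V−Δ·S=6.7186
Node (1,1) S=185.7600: V=(p*·1.1954+(1−p*)·8.1967)/1.22=1.8167; Δ=(1.1954−8.1967)/(239.6304−150.4656)=-0.0785; B=V−Δ·S=16.4029
Node (0,0) S=144.0000: V=(p*·1.8167+(1−p*)·6.7186)/1.22=2.0751; Δ=(1.8167−6.7186)/(185.7600−116.6400)=-0.0709; B=V−Δ·S=12.2874
Self-financing check: at every node Δ·S+B equals the discounted successor values.

(0,0): Delta=-0.0709 Bond=12.2874
(1,0): Delta=0.0000 Bond=6.7186
(1,1): Delta=-0.0785 Bond=16.4029
(2,0): Delta=0.0000 Bond=8.1967
(2,1): Delta=0.0000 Bond=8.1967
(2,2): Delta=-0.0869 Bond=22.0287
V0=2.0751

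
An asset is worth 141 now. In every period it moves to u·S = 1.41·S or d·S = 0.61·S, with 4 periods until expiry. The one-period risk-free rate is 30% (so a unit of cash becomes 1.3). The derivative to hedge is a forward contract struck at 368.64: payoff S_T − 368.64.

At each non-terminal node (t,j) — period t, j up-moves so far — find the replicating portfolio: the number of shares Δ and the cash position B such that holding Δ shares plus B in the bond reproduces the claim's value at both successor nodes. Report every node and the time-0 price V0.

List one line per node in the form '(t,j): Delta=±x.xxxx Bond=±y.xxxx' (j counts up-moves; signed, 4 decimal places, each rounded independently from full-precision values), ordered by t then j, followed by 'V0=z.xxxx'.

(0,0): Delta=1.0000 Bond=-129.0711
(1,0): Delta=1.0000 Bond=-167.7924
(1,1): Delta=1.0000 Bond=-167.7924
(2,0): Delta=1.0000 Bond=-218.1302
(2,1): Delta=1.0000 Bond=-218.1302
(2,2): Delta=1.0000 Bond=-218.1302
(3,0): Delta=1.0000 Bond=-283.5692
(3,1): Delta=1.0000 Bond=-283.5692
(3,2): Delta=1.0000 Bond=-283.5692
(3,3): Delta=1.0000 Bond=-283.5692
V0=11.9289

Under the risk-neutral measure, an up-move has probability p* = (R−d)/(u−d) = 0.8625 and values discount at R = 1.3.
At expiry t=4: V(4,0)=-349.1174, V(4,1)=-323.5139, V(4,2)=-264.3321, V(4,3)=-127.5350, V(4,4)=188.6684
(3,0): S=32.0043. Δ = (V_up−V_dn)/(S_up−S_dn) = (-323.5139−-349.1174)/(45.1261−19.5226) = 1.0000. V = [p*·-323.5139 + (1−p*)·-349.1174]/1.3 = -251.5649. B = V − Δ·S = -283.5692.
(3,1): S=73.9772. Δ = (V_up−V_dn)/(S_up−S_dn) = (-264.3321−-323.5139)/(104.3079−45.1261) = 1.0000. V = [p*·-264.3321 + (1−p*)·-323.5139]/1.3 = -209.5920. B = V − Δ·S = -283.5692.
(3,2): S=170.9965. Δ = (V_up−V_dn)/(S_up−S_dn) = (-127.5350−-264.3321)/(241.1050−104.3079) = 1.0000. V = [p*·-127.5350 + (1−p*)·-264.3321]/1.3 = -112.5727. B = V − Δ·S = -283.5692.
(3,3): S=395.2542. Δ = (V_up−V_dn)/(S_up−S_dn) = (188.6684−-127.5350)/(557.3084−241.1050) = 1.0000. V = [p*·188.6684 + (1−p*)·-127.5350]/1.3 = 111.6849. B = V − Δ·S = -283.5692.
(2,0): S=52.4661. Δ = (V_up−V_dn)/(S_up−S_dn) = (-209.5920−-251.5649)/(73.9772−32.0043) = 1.0000. V = [p*·-209.5920 + (1−p*)·-251.5649]/1.3 = -165.6641. B = V − Δ·S = -218.1302.
(2,1): S=121.2741. Δ = (V_up−V_dn)/(S_up−S_dn) = (-112.5727−-209.5920)/(170.9965−73.9772) = 1.0000. V = [p*·-112.5727 + (1−p*)·-209.5920]/1.3 = -96.8561. B = V − Δ·S = -218.1302.
(2,2): S=280.3221. Δ = (V_up−V_dn)/(S_up−S_dn) = (111.6849−-112.5727)/(395.2542−170.9965) = 1.0000. V = [p*·111.6849 + (1−p*)·-112.5727]/1.3 = 62.1919. B = V − Δ·S = -218.1302.
(1,0): S=86.0100. Δ = (V_up−V_dn)/(S_up−S_dn) = (-96.8561−-165.6641)/(121.2741−52.4661) = 1.0000. V = [p*·-96.8561 + (1−p*)·-165.6641]/1.3 = -81.7824. B = V − Δ·S = -167.7924.
(1,1): S=198.8100. Δ = (V_up−V_dn)/(S_up−S_dn) = (62.1919−-96.8561)/(280.3221−121.2741) = 1.0000. V = [p*·62.1919 + (1−p*)·-96.8561]/1.3 = 31.0176. B = V − Δ·S = -167.7924.
(0,0): S=141.0000. Δ = (V_up−V_dn)/(S_up−S_dn) = (31.0176−-81.7824)/(198.8100−86.0100) = 1.0000. V = [p*·31.0176 + (1−p*)·-81.7824]/1.3 = 11.9289. B = V − Δ·S = -129.0711.
Check: Δ(0,0)·S0 + B(0,0) = 11.9289 = V0.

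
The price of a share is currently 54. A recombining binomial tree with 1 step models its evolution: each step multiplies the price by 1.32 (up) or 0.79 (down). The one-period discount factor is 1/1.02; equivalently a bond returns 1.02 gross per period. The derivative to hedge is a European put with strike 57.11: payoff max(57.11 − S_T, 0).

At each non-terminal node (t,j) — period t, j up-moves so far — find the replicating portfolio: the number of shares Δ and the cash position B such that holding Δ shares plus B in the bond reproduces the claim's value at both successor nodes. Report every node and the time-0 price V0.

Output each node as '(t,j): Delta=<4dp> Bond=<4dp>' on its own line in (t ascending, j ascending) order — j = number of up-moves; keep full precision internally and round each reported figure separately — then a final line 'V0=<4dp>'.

(0,0): Delta=-0.5049 Bond=35.2830
V0=8.0189

The replicating-portfolio and risk-neutral prices coincide; use p* = (1.02−0.79)/(1.32−0.79) = 0.4340 for the latter.
At expiry t=1: V(1,0)=14.4500, V(1,1)=0.0000
  t=0,j=0: stock 54.0000 → up 71.2800 (V=0.0000), down 42.6600 (V=14.4500). Price 8.0189; hedge Δ=-0.5049, bond B=35.2830.
Root portfolio cost Δ·54+B reproduces V0=8.0189.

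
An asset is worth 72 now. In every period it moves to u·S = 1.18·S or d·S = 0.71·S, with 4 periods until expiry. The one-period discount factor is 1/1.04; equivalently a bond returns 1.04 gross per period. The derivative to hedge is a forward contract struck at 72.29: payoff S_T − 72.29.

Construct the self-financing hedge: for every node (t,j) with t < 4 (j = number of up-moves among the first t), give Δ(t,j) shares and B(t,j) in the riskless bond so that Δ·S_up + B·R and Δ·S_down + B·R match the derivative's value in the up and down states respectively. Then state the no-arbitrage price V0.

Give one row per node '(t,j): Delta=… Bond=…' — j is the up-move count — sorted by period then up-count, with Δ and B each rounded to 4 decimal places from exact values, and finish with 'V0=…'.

Since d<R<u, set p* = (R−d)/(u−d) = 0.7021; price each node as the discounted p*-expectation of its children.
Terminal payoffs: V(4,0)=-53.9936, V(4,1)=-41.8819, V(4,2)=-21.7526, V(4,3)=11.7018, V(4,4)=67.3020
Node (3,0) S=25.7696: V=(p*·-41.8819+(1−p*)·-53.9936)/1.04=-43.7400; Δ=(-41.8819−-53.9936)/(30.4081−18.2964)=1.0000; B=V−Δ·S=-69.5096
Node (3,1) S=42.8283: V=(p*·-21.7526+(1−p*)·-41.8819)/1.04=-26.6813; Δ=(-21.7526−-41.8819)/(50.5374−30.4081)=1.0000; B=V−Δ·S=-69.5096
Node (3,2) S=71.1795: V=(p*·11.7018+(1−p*)·-21.7526)/1.04=1.6699; Δ=(11.7018−-21.7526)/(83.9918−50.5374)=1.0000; B=V−Δ·S=-69.5096
Node (3,3) S=118.2983: V=(p*·67.3020+(1−p*)·11.7018)/1.04=48.7887; Δ=(67.3020−11.7018)/(139.5920−83.9918)=1.0000; B=V−Δ·S=-69.5096
Node (2,0) S=36.2952: V=(p*·-26.6813+(1−p*)·-43.7400)/1.04=-30.5410; Δ=(-26.6813−-43.7400)/(42.8283−25.7696)=1.0000; B=V−Δ·S=-66.8362
Node (2,1) S=60.3216: V=(p*·1.6699+(1−p*)·-26.6813)/1.04=-6.5146; Δ=(1.6699−-26.6813)/(71.1795−42.8283)=1.0000; B=V−Δ·S=-66.8362
Node (2,2) S=100.2528: V=(p*·48.7887+(1−p*)·1.6699)/1.04=33.4166; Δ=(48.7887−1.6699)/(118.2983−71.1795)=1.0000; B=V−Δ·S=-66.8362
Node (1,0) S=51.1200: V=(p*·-6.5146+(1−p*)·-30.5410)/1.04=-13.1455; Δ=(-6.5146−-30.5410)/(60.3216−36.2952)=1.0000; B=V−Δ·S=-64.2655
Node (1,1) S=84.9600: V=(p*·33.4166+(1−p*)·-6.5146)/1.04=20.6945; Δ=(33.4166−-6.5146)/(100.2528−60.3216)=1.0000; B=V−Δ·S=-64.2655
Node (0,0) S=72.0000: V=(p*·20.6945+(1−p*)·-13.1455)/1.04=10.2062; Δ=(20.6945−-13.1455)/(84.9600−51.1200)=1.0000; B=V−Δ·S=-61.7938
The time-0 hedge costs 10.2062, which is the no-arbitrage price.

(0,0): Delta=1.0000 Bond=-61.7938
(1,0): Delta=1.0000 Bond=-64.2655
(1,1): Delta=1.0000 Bond=-64.2655
(2,0): Delta=1.0000 Bond=-66.8362
(2,1): Delta=1.0000 Bond=-66.8362
(2,2): Delta=1.0000 Bond=-66.8362
(3,0): Delta=1.0000 Bond=-69.5096
(3,1): Delta=1.0000 Bond=-69.5096
(3,2): Delta=1.0000 Bond=-69.5096
(3,3): Delta=1.0000 Bond=-69.5096
V0=10.2062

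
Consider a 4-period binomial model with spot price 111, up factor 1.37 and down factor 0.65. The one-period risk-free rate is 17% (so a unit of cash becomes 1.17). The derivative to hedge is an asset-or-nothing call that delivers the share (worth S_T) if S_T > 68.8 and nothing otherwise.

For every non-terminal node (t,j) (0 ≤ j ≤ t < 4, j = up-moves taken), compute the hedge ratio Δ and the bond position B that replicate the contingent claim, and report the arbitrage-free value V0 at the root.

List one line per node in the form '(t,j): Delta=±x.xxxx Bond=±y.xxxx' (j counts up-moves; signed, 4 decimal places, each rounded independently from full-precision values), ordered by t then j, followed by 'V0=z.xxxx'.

Under the risk-neutral measure, an up-move has probability p* = (R−d)/(u−d) = 0.7222 and values discount at R = 1.17.
Terminal payoffs: V(4,0)=0.0000, V(4,1)=0.0000, V(4,2)=88.0219, V(4,3)=185.5231, V(4,4)=391.0257
Node (3,0) S=30.4834: V=(p*·0.0000+(1−p*)·0.0000)/1.17=0.0000; Δ=(0.0000−0.0000)/(41.7622−19.8142)=0.0000; B=V−Δ·S=0.0000
Node (3,1) S=64.2496: V=(p*·88.0219+(1−p*)·0.0000)/1.17=54.3345; Δ=(88.0219−0.0000)/(88.0219−41.7622)=1.9028; B=V−Δ·S=-67.9181
Node (3,2) S=135.4183: V=(p*·185.5231+(1−p*)·88.0219)/1.17=135.4183; Δ=(185.5231−88.0219)/(185.5231−88.0219)=1.0000; B=V−Δ·S=0.0000
Node (3,3) S=285.4202: V=(p*·391.0257+(1−p*)·185.5231)/1.17=285.4202; Δ=(391.0257−185.5231)/(391.0257−185.5231)=1.0000; B=V−Δ·S=0.0000
Node (2,0) S=46.8975: V=(p*·54.3345+(1−p*)·0.0000)/1.17=33.5398; Δ=(54.3345−0.0000)/(64.2496−30.4834)=1.6091; B=V−Δ·S=-41.9248
Node (2,1) S=98.8455: V=(p*·135.4183+(1−p*)·54.3345)/1.17=96.4915; Δ=(135.4183−54.3345)/(135.4183−64.2496)=1.1393; B=V−Δ·S=-16.1249
Node (2,2) S=208.3359: V=(p*·285.4202+(1−p*)·135.4183)/1.17=208.3359; Δ=(285.4202−135.4183)/(285.4202−135.4183)=1.0000; B=V−Δ·S=0.0000
Node (1,0) S=72.1500: V=(p*·96.4915+(1−p*)·33.5398)/1.17=67.5256; Δ=(96.4915−33.5398)/(98.8455−46.8975)=1.2118; B=V−Δ·S=-19.9073
Node (1,1) S=152.0700: V=(p*·208.3359+(1−p*)·96.4915)/1.17=151.5111; Δ=(208.3359−96.4915)/(208.3359−98.8455)=1.0215; B=V−Δ·S=-3.8283
Node (0,0) S=111.0000: V=(p*·151.5111+(1−p*)·67.5256)/1.17=109.5571; Δ=(151.5111−67.5256)/(152.0700−72.1500)=1.0509; B=V−Δ·S=-7.0895
Each (Δ,B) replicates both successor values, so the strategy is self-financing and V0 is arbitrage-free.

(0,0): Delta=1.0509 Bond=-7.0895
(1,0): Delta=1.2118 Bond=-19.9073
(1,1): Delta=1.0215 Bond=-3.8283
(2,0): Delta=1.6091 Bond=-41.9248
(2,1): Delta=1.1393 Bond=-16.1249
(2,2): Delta=1.0000 Bond=0.0000
(3,0): Delta=0.0000 Bond=0.0000
(3,1): Delta=1.9028 Bond=-67.9181
(3,2): Delta=1.0000 Bond=0.0000
(3,3): Delta=1.0000 Bond=0.0000
V0=109.5571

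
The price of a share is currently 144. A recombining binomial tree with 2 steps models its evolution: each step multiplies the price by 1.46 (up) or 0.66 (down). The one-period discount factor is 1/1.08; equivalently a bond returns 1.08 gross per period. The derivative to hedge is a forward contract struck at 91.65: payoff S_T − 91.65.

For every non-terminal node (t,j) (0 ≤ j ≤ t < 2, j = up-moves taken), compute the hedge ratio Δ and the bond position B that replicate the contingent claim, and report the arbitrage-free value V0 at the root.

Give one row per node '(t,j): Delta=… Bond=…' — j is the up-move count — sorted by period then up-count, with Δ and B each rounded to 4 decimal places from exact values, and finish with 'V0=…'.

(0,0): Delta=1.0000 Bond=-78.5751
(1,0): Delta=1.0000 Bond=-84.8611
(1,1): Delta=1.0000 Bond=-84.8611
V0=65.4249

The replicating-portfolio and risk-neutral prices coincide; use p* = (1.08−0.66)/(1.46−0.66) = 0.5250 for the latter.
Terminal payoffs: V(2,0)=-28.9236, V(2,1)=47.1084, V(2,2)=215.3004
Node (1,0) S=95.0400: V=(p*·47.1084+(1−p*)·-28.9236)/1.08=10.1789; Δ=(47.1084−-28.9236)/(138.7584−62.7264)=1.0000; B=V−Δ·S=-84.8611
Node (1,1) S=210.2400: V=(p*·215.3004+(1−p*)·47.1084)/1.08=125.3789; Δ=(215.3004−47.1084)/(306.9504−138.7584)=1.0000; B=V−Δ·S=-84.8611
Node (0,0) S=144.0000: V=(p*·125.3789+(1−p*)·10.1789)/1.08=65.4249; Δ=(125.3789−10.1789)/(210.2400−95.0400)=1.0000; B=V−Δ·S=-78.5751
Each (Δ,B) replicates both successor values, so the strategy is self-financing and V0 is arbitrage-free.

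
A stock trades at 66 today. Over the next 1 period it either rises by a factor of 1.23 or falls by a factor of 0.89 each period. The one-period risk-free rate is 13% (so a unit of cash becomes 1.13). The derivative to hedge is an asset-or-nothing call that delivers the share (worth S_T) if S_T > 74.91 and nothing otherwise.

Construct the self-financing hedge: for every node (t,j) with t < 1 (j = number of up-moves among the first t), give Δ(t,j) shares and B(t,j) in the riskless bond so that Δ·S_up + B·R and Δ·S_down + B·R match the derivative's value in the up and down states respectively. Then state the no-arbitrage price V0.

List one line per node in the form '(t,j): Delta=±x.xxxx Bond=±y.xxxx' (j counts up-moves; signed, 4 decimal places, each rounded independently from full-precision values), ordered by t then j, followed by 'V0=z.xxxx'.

(0,0): Delta=3.6176 Bond=-188.0536
V0=50.7111

Since d<R<u, set p* = (R−d)/(u−d) = 0.7059; price each node as the discounted p*-expectation of its children.
Payoff layer (t=1): V(1,0)=0.0000, V(1,1)=81.1800
Node (0,0) S=66.0000: V=(p*·81.1800+(1−p*)·0.0000)/1.13=50.7111; Δ=(81.1800−0.0000)/(81.1800−58.7400)=3.6176; B=V−Δ·S=-188.0536
The time-0 hedge costs 50.7111, which is the no-arbitrage price.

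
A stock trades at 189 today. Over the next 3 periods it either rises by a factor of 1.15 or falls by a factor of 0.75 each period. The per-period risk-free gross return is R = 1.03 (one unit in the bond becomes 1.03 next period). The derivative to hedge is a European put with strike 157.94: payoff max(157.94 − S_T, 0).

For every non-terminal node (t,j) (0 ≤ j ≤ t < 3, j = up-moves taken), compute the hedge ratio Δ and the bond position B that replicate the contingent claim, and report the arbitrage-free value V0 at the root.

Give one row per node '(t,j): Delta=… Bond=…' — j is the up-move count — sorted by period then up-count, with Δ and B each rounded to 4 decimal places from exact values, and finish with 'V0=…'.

Since d<R<u, set p* = (R−d)/(u−d) = 0.7000; price each node as the discounted p*-expectation of its children.
Payoff layer (t=3): V(3,0)=78.2056, V(3,1)=35.6806, V(3,2)=0.0000, V(3,3)=0.0000
  t=2,j=0: stock 106.3125 → up 122.2594 (V=35.6806), down 79.7344 (V=78.2056). Price 47.0273; hedge Δ=-1.0000, bond B=153.3398.
  t=2,j=1: stock 163.0125 → up 187.4644 (V=0.0000), down 122.2594 (V=35.6806). Price 10.3924; hedge Δ=-0.5472, bond B=99.5940.
  t=2,j=2: stock 249.9525 → up 287.4454 (V=0.0000), down 187.4644 (V=0.0000). Price 0.0000; hedge Δ=0.0000, bond B=0.0000.
  t=1,j=0: stock 141.7500 → up 163.0125 (V=10.3924), down 106.3125 (V=47.0273). Price 20.7601; hedge Δ=-0.6461, bond B=112.3473.
  t=1,j=1: stock 217.3500 → up 249.9525 (V=0.0000), down 163.0125 (V=10.3924). Price 3.0269; hedge Δ=-0.1195, bond B=29.0080.
  t=0,j=0: stock 189.0000 → up 217.3500 (V=3.0269), down 141.7500 (V=20.7601). Price 8.1038; hedge Δ=-0.2346, bond B=52.4367.
Each (Δ,B) replicates both successor values, so the strategy is self-financing and V0 is arbitrage-free.

(0,0): Delta=-0.2346 Bond=52.4367
(1,0): Delta=-0.6461 Bond=112.3473
(1,1): Delta=-0.1195 Bond=29.0080
(2,0): Delta=-1.0000 Bond=153.3398
(2,1): Delta=-0.5472 Bond=99.5940
(2,2): Delta=0.0000 Bond=0.0000
V0=8.1038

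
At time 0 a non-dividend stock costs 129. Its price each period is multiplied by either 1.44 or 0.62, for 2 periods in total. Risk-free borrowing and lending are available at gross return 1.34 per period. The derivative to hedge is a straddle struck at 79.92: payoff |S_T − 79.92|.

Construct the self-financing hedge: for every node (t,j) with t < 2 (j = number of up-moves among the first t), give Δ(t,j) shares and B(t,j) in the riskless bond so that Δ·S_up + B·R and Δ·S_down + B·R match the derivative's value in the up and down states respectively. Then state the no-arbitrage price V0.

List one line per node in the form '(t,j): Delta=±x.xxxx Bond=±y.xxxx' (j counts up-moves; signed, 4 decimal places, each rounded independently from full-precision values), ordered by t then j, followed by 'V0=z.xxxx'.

(0,0): Delta=0.9478 Bond=-37.2734
(1,0): Delta=0.0750 Bond=19.8607
(1,1): Delta=1.0000 Bond=-59.6418
V0=84.9937

Under the risk-neutral measure, an up-move has probability p* = (R−d)/(u−d) = 0.8780 and values discount at R = 1.34.
Terminal payoffs: V(2,0)=30.3324, V(2,1)=35.2512, V(2,2)=187.5744
(1,0): S=79.9800. Δ = (V_up−V_dn)/(S_up−S_dn) = (35.2512−30.3324)/(115.1712−49.5876) = 0.0750. V = [p*·35.2512 + (1−p*)·30.3324]/1.34 = 25.8592. B = V − Δ·S = 19.8607.
(1,1): S=185.7600. Δ = (V_up−V_dn)/(S_up−S_dn) = (187.5744−35.2512)/(267.4944−115.1712) = 1.0000. V = [p*·187.5744 + (1−p*)·35.2512]/1.34 = 126.1182. B = V − Δ·S = -59.6418.
(0,0): S=129.0000. Δ = (V_up−V_dn)/(S_up−S_dn) = (126.1182−25.8592)/(185.7600−79.9800) = 0.9478. V = [p*·126.1182 + (1−p*)·25.8592]/1.34 = 84.9937. B = V − Δ·S = -37.2734.
Self-financing check: at every node Δ·S+B equals the discounted successor values.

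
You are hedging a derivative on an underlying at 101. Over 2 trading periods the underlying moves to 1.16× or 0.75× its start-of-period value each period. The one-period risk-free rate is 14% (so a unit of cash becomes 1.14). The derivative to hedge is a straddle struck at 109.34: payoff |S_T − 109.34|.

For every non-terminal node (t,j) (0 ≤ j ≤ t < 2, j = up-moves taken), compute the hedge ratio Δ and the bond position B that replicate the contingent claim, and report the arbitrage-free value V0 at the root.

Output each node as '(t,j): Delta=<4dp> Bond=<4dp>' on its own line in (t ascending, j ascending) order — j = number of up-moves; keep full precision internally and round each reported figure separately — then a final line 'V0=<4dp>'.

Under the risk-neutral measure, an up-move has probability p* = (R−d)/(u−d) = 0.9512 and values discount at R = 1.14.
Payoff layer (t=2): V(2,0)=52.5275, V(2,1)=21.4700, V(2,2)=26.5656
Node (1,0) S=75.7500: V=(p*·21.4700+(1−p*)·52.5275)/1.14=20.1623; Δ=(21.4700−52.5275)/(87.8700−56.8125)=-1.0000; B=V−Δ·S=95.9123
Node (1,1) S=117.1600: V=(p*·26.5656+(1−p*)·21.4700)/1.14=23.0851; Δ=(26.5656−21.4700)/(135.9056−87.8700)=0.1061; B=V−Δ·S=10.6568
Node (0,0) S=101.0000: V=(p*·23.0851+(1−p*)·20.1623)/1.14=20.1250; Δ=(23.0851−20.1623)/(117.1600−75.7500)=0.0706; B=V−Δ·S=12.9962
The time-0 hedge costs 20.1250, which is the no-arbitrage price.

(0,0): Delta=0.0706 Bond=12.9962
(1,0): Delta=-1.0000 Bond=95.9123
(1,1): Delta=0.1061 Bond=10.6568
V0=20.1250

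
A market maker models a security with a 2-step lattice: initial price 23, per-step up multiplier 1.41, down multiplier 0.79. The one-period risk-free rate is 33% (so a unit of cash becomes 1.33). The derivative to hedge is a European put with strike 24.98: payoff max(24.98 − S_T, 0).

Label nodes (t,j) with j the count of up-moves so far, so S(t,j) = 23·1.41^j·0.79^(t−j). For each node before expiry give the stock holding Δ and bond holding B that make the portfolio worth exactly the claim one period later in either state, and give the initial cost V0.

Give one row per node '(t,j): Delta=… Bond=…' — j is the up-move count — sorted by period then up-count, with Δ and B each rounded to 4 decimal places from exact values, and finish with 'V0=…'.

(0,0): Delta=-0.0723 Bond=1.7627
(1,0): Delta=-0.9432 Bond=18.1691
(1,1): Delta=0.0000 Bond=0.0000
V0=0.1000

Risk-neutral probability p* = (R−d)/(u−d) = (1.33−0.79)/(1.41−0.79) = 0.8710.
Terminal values V(2,·): V(2,0)=10.6257, V(2,1)=0.0000, V(2,2)=0.0000
Node (1,0) S=18.1700: V=(p*·0.0000+(1−p*)·10.6257)/1.33=1.0309; Δ=(0.0000−10.6257)/(25.6197−14.3543)=-0.9432; B=V−Δ·S=18.1691
Node (1,1) S=32.4300: V=(p*·0.0000+(1−p*)·0.0000)/1.33=0.0000; Δ=(0.0000−0.0000)/(45.7263−25.6197)=0.0000; B=V−Δ·S=0.0000
Node (0,0) S=23.0000: V=(p*·0.0000+(1−p*)·1.0309)/1.33=0.1000; Δ=(0.0000−1.0309)/(32.4300−18.1700)=-0.0723; B=V−Δ·S=1.7627
Root portfolio cost Δ·23+B reproduces V0=0.1000.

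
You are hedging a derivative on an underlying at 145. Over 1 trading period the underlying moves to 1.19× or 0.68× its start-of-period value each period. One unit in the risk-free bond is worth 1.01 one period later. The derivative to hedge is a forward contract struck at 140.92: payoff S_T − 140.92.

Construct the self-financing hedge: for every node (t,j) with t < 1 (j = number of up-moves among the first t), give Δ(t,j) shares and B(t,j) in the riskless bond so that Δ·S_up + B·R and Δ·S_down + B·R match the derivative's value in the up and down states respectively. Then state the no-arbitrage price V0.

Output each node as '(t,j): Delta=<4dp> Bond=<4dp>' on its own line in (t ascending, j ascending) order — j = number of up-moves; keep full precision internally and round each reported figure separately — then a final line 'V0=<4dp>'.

No-arbitrage ⇒ martingale measure with p* = (R−d)/(u−d) = 0.6471.
At expiry t=1: V(1,0)=-42.3200, V(1,1)=31.6300
(0,0): S=145.0000. Δ = (V_up−V_dn)/(S_up−S_dn) = (31.6300−-42.3200)/(172.5500−98.6000) = 1.0000. V = [p*·31.6300 + (1−p*)·-42.3200]/1.01 = 5.4752. B = V − Δ·S = -139.5248.
Each (Δ,B) replicates both successor values, so the strategy is self-financing and V0 is arbitrage-free.

(0,0): Delta=1.0000 Bond=-139.5248
V0=5.4752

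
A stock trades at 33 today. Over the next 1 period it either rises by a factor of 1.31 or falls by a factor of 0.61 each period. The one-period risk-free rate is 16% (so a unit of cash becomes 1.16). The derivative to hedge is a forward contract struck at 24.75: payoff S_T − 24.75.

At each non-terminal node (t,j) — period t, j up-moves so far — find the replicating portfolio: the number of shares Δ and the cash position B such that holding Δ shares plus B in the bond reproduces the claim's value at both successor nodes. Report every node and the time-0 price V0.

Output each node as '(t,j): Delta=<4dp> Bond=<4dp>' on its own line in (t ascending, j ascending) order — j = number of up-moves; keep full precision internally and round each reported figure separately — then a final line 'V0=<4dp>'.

(0,0): Delta=1.0000 Bond=-21.3362
V0=11.6638

The replicating-portfolio and risk-neutral prices coincide; use p* = (1.16−0.61)/(1.31−0.61) = 0.7857 for the latter.
Terminal values V(1,·): V(1,0)=-4.6200, V(1,1)=18.4800
  t=0,j=0: stock 33.0000 → up 43.2300 (V=18.4800), down 20.1300 (V=-4.6200). Price 11.6638; hedge Δ=1.0000, bond B=-21.3362.
Each (Δ,B) replicates both successor values, so the strategy is self-financing and V0 is arbitrage-free.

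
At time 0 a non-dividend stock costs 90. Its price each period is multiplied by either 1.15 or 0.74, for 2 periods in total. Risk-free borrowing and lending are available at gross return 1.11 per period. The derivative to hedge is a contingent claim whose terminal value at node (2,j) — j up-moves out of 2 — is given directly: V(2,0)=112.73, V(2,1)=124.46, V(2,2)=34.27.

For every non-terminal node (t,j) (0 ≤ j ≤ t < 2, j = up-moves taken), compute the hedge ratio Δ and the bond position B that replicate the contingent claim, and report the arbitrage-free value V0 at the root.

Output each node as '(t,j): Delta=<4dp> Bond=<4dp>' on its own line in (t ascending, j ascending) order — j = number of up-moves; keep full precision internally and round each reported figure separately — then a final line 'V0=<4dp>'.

Risk-neutral probability p* = (R−d)/(u−d) = (1.11−0.74)/(1.15−0.74) = 0.9024.
Terminal values V(2,·): V(2,0)=112.7300, V(2,1)=124.4600, V(2,2)=34.2700
Node (1,0) S=66.6000: V=(p*·124.4600+(1−p*)·112.7300)/1.11=111.0951; Δ=(124.4600−112.7300)/(76.5900−49.2840)=0.4296; B=V−Δ·S=82.4854
Node (1,1) S=103.5000: V=(p*·34.2700+(1−p*)·124.4600)/1.11=38.8009; Δ=(34.2700−124.4600)/(119.0250−76.5900)=-2.1254; B=V−Δ·S=258.7765
Node (0,0) S=90.0000: V=(p*·38.8009+(1−p*)·111.0951)/1.11=41.3099; Δ=(38.8009−111.0951)/(103.5000−66.6000)=-1.9592; B=V−Δ·S=217.6373
Check: Δ(0,0)·S0 + B(0,0) = 41.3099 = V0.

(0,0): Delta=-1.9592 Bond=217.6373
(1,0): Delta=0.4296 Bond=82.4854
(1,1): Delta=-2.1254 Bond=258.7765
V0=41.3099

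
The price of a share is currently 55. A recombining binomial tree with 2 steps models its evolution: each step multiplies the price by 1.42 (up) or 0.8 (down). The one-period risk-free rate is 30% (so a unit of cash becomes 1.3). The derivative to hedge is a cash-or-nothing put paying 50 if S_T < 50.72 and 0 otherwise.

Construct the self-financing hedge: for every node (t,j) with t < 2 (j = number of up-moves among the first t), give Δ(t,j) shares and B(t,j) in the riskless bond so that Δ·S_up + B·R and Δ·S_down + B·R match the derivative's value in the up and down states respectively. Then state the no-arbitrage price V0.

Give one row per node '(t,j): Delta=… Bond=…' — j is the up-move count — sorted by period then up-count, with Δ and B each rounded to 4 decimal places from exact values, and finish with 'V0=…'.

The replicating-portfolio and risk-neutral prices coincide; use p* = (1.3−0.8)/(1.42−0.8) = 0.8065 for the latter.
At expiry t=2: V(2,0)=50.0000, V(2,1)=0.0000, V(2,2)=0.0000
  t=1,j=0: stock 44.0000 → up 62.4800 (V=0.0000), down 35.2000 (V=50.0000). Price 7.4442; hedge Δ=-1.8328, bond B=88.0893.
  t=1,j=1: stock 78.1000 → up 110.9020 (V=0.0000), down 62.4800 (V=0.0000). Price 0.0000; hedge Δ=0.0000, bond B=0.0000.
  t=0,j=0: stock 55.0000 → up 78.1000 (V=0.0000), down 44.0000 (V=7.4442). Price 1.1083; hedge Δ=-0.2183, bond B=13.1150.
Self-financing check: at every node Δ·S+B equals the discounted successor values.

(0,0): Delta=-0.2183 Bond=13.1150
(1,0): Delta=-1.8328 Bond=88.0893
(1,1): Delta=0.0000 Bond=0.0000
V0=1.1083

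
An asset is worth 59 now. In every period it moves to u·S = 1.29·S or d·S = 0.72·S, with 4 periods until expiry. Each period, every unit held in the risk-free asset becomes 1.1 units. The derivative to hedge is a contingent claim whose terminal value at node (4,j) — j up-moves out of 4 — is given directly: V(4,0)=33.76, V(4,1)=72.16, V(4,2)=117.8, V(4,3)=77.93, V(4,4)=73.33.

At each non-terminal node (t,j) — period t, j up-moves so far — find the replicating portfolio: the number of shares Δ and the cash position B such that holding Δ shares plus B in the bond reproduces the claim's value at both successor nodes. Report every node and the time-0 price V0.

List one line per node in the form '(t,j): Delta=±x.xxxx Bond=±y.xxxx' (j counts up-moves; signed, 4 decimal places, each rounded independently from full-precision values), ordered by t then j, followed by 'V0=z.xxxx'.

(0,0): Delta=-0.1680 Bond=69.8237
(1,0): Delta=0.2332 Bond=59.7663
(1,1): Delta=-0.2799 Bond=85.3260
(2,0): Delta=2.2541 Bond=3.9321
(2,1): Delta=-0.3308 Bond=96.6484
(2,2): Delta=-0.2657 Bond=92.4637
(3,0): Delta=3.0592 Bond=-13.4048
(3,1): Delta=2.0294 Bond=13.1904
(3,2): Delta=-0.9895 Bond=152.8746
(3,3): Delta=-0.0637 Bond=76.1278
V0=59.9136

The replicating-portfolio and risk-neutral prices coincide; use p* = (1.1−0.72)/(1.29−0.72) = 0.6667 for the latter.
At expiry t=4: V(4,0)=33.7600, V(4,1)=72.1600, V(4,2)=117.8000, V(4,3)=77.9300, V(4,4)=73.3300
Node (3,0) S=22.0216: V=(p*·72.1600+(1−p*)·33.7600)/1.1=53.9636; Δ=(72.1600−33.7600)/(28.4079−15.8556)=3.0592; B=V−Δ·S=-13.4048
Node (3,1) S=39.4554: V=(p*·117.8000+(1−p*)·72.1600)/1.1=93.2606; Δ=(117.8000−72.1600)/(50.8975−28.4079)=2.0294; B=V−Δ·S=13.1904
Node (3,2) S=70.6910: V=(p*·77.9300+(1−p*)·117.8000)/1.1=82.9273; Δ=(77.9300−117.8000)/(91.1913−50.8975)=-0.9895; B=V−Δ·S=152.8746
Node (3,3) S=126.6547: V=(p*·73.3300+(1−p*)·77.9300)/1.1=68.0576; Δ=(73.3300−77.9300)/(163.3845−91.1913)=-0.0637; B=V−Δ·S=76.1278
Node (2,0) S=30.5856: V=(p*·93.2606+(1−p*)·53.9636)/1.1=72.8742; Δ=(93.2606−53.9636)/(39.4554−22.0216)=2.2541; B=V−Δ·S=3.9321
Node (2,1) S=54.7992: V=(p*·82.9273+(1−p*)·93.2606)/1.1=78.5197; Δ=(82.9273−93.2606)/(70.6910−39.4554)=-0.3308; B=V−Δ·S=96.6484
Node (2,2) S=98.1819: V=(p*·68.0576+(1−p*)·82.9273)/1.1=66.3765; Δ=(68.0576−82.9273)/(126.6547−70.6910)=-0.2657; B=V−Δ·S=92.4637
Node (1,0) S=42.4800: V=(p*·78.5197+(1−p*)·72.8742)/1.1=69.6708; Δ=(78.5197−72.8742)/(54.7992−30.5856)=0.2332; B=V−Δ·S=59.7663
Node (1,1) S=76.1100: V=(p*·66.3765+(1−p*)·78.5197)/1.1=64.0220; Δ=(66.3765−78.5197)/(98.1819−54.7992)=-0.2799; B=V−Δ·S=85.3260
Node (0,0) S=59.0000: V=(p*·64.0220+(1−p*)·69.6708)/1.1=59.9136; Δ=(64.0220−69.6708)/(76.1100−42.4800)=-0.1680; B=V−Δ·S=69.8237
Self-financing check: at every node Δ·S+B equals the discounted successor values.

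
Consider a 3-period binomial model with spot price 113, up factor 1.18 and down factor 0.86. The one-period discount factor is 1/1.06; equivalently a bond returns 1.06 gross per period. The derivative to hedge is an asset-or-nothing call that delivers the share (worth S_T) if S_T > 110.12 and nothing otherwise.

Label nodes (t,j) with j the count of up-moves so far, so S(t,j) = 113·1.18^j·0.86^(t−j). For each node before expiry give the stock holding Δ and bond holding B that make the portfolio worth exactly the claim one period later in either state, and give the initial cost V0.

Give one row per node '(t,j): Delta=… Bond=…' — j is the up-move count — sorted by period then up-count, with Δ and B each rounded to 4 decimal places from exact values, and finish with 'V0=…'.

No-arbitrage ⇒ martingale measure with p* = (R−d)/(u−d) = 0.6250.
At expiry t=3: V(3,0)=0.0000, V(3,1)=0.0000, V(3,2)=135.3134, V(3,3)=185.6626
  t=2,j=0: stock 83.5748 → up 98.6183 (V=0.0000), down 71.8743 (V=0.0000). Price 0.0000; hedge Δ=0.0000, bond B=0.0000.
  t=2,j=1: stock 114.6724 → up 135.3134 (V=135.3134), down 98.6183 (V=0.0000). Price 79.7839; hedge Δ=3.6875, bond B=-343.0706.
  t=2,j=2: stock 157.3412 → up 185.6626 (V=185.6626), down 135.3134 (V=135.3134). Price 157.3412; hedge Δ=1.0000, bond B=0.0000.
  t=1,j=0: stock 97.1800 → up 114.6724 (V=79.7839), down 83.5748 (V=0.0000). Price 47.0424; hedge Δ=2.5656, bond B=-202.2822.
  t=1,j=1: stock 133.3400 → up 157.3412 (V=157.3412), down 114.6724 (V=79.7839). Price 120.9974; hedge Δ=1.8177, bond B=-121.3693.
  t=0,j=0: stock 113.0000 → up 133.3400 (V=120.9974), down 97.1800 (V=47.0424). Price 87.9851; hedge Δ=2.0452, bond B=-143.1242.
Each (Δ,B) replicates both successor values, so the strategy is self-financing and V0 is arbitrage-free.

(0,0): Delta=2.0452 Bond=-143.1242
(1,0): Delta=2.5656 Bond=-202.2822
(1,1): Delta=1.8177 Bond=-121.3693
(2,0): Delta=0.0000 Bond=0.0000
(2,1): Delta=3.6875 Bond=-343.0706
(2,2): Delta=1.0000 Bond=0.0000
V0=87.9851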